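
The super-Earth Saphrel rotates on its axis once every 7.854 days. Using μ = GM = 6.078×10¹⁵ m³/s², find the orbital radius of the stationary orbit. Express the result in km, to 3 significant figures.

r_sync ≈ 4.14×10⁵ km

T = 7.854 days = 6.786×10⁵ s.
A synchronous orbit has period T, so by Kepler's third law a = (μT²/4π²)^(1/3).
μT²/4π² = 6.078×10¹⁵ × (6.786×10⁵)² / 39.48 = 7.089×10²⁵ m³.
a = 4.139×10⁸ m = 4.1388×10⁵ km.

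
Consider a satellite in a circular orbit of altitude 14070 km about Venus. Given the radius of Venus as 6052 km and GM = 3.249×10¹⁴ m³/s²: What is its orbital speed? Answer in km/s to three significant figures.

r = 6052 + 14070 = 20122 km = 2.0122×10⁷ m.
For a circular orbit v = √(μ/r) = √(3.249×10¹⁴ / 2.012×10⁷) = √(1.615×10⁷) = 4018 m/s.
That is 4.018 km/s.

v ≈ 4.02 km/s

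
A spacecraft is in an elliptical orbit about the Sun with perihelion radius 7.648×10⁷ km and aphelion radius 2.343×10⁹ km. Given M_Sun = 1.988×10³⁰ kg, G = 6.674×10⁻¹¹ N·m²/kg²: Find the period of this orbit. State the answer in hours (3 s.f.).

μ = GM = 6.674×10⁻¹¹ × 1.988×10³⁰ = 1.327×10²⁰ m³/s².
Semi-major axis a = (r_p + r_a)/2 = (7.6480×10⁷ + 2.3430×10⁹)/2 = 1.2097×10⁹ km = 1.210×10¹² m.
By Kepler's third law T = 2π√(a³/μ) = 2π × 1.155×10⁸ = 7.258×10⁸ s.
= 2.016×10⁵ hours.

T ≈ 202000 hours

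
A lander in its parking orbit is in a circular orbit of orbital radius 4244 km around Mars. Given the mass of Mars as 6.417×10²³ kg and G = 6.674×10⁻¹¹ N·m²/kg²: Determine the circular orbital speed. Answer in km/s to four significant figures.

v ≈ 3.177 km/s

μ = GM = 6.674×10⁻¹¹ × 6.417×10²³ = 4.283×10¹³ m³/s².
r = 4244 km = 4.244×10⁶ m.
For a circular orbit v = √(μ/r) = √(4.283×10¹³ / 4.244×10⁶) = √(1.009×10⁷) = 3177 m/s.
That is 3.177 km/s.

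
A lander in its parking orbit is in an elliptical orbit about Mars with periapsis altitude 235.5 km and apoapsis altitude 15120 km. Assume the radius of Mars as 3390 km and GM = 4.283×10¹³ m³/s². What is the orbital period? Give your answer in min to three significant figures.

T ≈ 589 min

r_p = 3390 + 235.5 = 3625.5 km = 3.6255×10⁶ m.
r_a = 3390 + 15120 = 18510 km = 1.8510×10⁷ m.
Semi-major axis a = (r_p + r_a)/2 = (3625.5 + 18510)/2 = 11068 km = 1.107×10⁷ m.
By Kepler's third law T = 2π√(a³/μ) = 2π × 5.626×10³ = 3.535×10⁴ s.
= 589.2 min.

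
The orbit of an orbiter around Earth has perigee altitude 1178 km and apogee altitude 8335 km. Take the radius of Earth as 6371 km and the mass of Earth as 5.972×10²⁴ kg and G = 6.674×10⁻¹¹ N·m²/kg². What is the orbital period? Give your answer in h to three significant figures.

μ = GM = 6.674×10⁻¹¹ × 5.972×10²⁴ = 3.986×10¹⁴ m³/s².
r_p = 6371 + 1178 = 7549.0 km = 7.5490×10⁶ m.
r_a = 6371 + 8335 = 14706 km = 1.4706×10⁷ m.
Semi-major axis a = (r_p + r_a)/2 = (7549.0 + 14706)/2 = 11128 km = 1.113×10⁷ m.
By Kepler's third law T = 2π√(a³/μ) = 2π × 1.859×10³ = 1.168×10⁴ s.
= 3.245 h.

T ≈ 3.25 h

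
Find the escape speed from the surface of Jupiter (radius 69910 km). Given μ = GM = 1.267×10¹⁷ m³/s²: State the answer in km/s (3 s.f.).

v_esc ≈ 60.2 km/s

r = R = 6.991×10⁷ m.
Escape speed v_esc = √(2μ/r) = √(2 × 1.267×10¹⁷ / 6.991×10⁷) = √(3.625×10⁹) = 60210 m/s.
= 60.21 km/s.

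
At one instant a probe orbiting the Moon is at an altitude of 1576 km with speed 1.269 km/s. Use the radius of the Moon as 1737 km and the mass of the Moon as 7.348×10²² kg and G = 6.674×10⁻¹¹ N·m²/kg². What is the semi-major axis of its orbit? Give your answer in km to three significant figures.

a ≈ 3630 km

μ = GM = 6.674×10⁻¹¹ × 7.348×10²² = 4.904×10¹² m³/s².
r = 1737 + 1576 = 3313.0 km = 3.313×10⁶ m.
Vis-viva rearranged: 1/a = 2/r − v²/μ = 6.037×10⁻⁷ − 3.284×10⁻⁷ = 2.753×10⁻⁷ m⁻¹.
a = 3.632×10⁶ m = 3632.3 km.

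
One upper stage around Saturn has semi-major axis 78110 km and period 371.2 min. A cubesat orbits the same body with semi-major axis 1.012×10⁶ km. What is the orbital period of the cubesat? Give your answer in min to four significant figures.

T₂ ≈ 17310 min

Kepler's third law: T² ∝ a³, so T₂ = T₁ (a₂/a₁)^(3/2).
a₂/a₁ = 12.96, (a₂/a₁)^(3/2) = 46.63.
T₂ = 371.2 × 46.63 = 17310 min.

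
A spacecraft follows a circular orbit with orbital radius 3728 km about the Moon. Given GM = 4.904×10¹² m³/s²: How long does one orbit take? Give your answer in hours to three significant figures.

T ≈ 5.67 hours

r = 3728 km = 3.728×10⁶ m.
Kepler's third law: T = 2π√(r³/μ) = 2π√((3.728×10⁶)³ / 4.904×10¹²).
r³/μ = 1.057×10⁷ s², so T = 2π × 3.250×10³ = 2.042×10⁴ s.
Converting: 2.042×10⁴ s ÷ 3600 = 5.673 hours.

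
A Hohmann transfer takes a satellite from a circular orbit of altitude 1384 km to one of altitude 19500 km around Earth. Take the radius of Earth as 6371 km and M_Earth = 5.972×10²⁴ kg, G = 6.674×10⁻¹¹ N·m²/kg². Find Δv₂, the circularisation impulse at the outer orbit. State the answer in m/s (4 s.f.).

Δv ≈ 1259 m/s

μ = GM = 6.674×10⁻¹¹ × 5.972×10²⁴ = 3.986×10¹⁴ m³/s².
r₁ = 6371 + 1384 = 7755.0 km = 7.7550×10⁶ m.
r₂ = 6371 + 19500 = 25871 km = 2.5871×10⁷ m.
Transfer ellipse a_t = (r₁ + r₂)/2 = 1.681×10⁷ m.
At r₁: circular v_c1 = √(μ/r₁) = 7169 m/s; transfer-perigee v_p = √[μ(2/r₁ − 1/a_t)] = 8893 m/s.
At r₂: circular v_c2 = √(μ/r₂) = 3925 m/s; transfer-apogee v_a = √[μ(2/r₂ − 1/a_t)] = 2666 m/s.
Δv₂ = v_c2 − v_a = 1259 m/s.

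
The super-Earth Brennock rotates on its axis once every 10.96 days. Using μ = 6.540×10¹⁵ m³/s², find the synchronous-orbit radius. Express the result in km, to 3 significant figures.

T = 10.96 days = 9.469×10⁵ s.
A synchronous orbit has period T, so by Kepler's third law a = (μT²/4π²)^(1/3).
μT²/4π² = 6.540×10¹⁵ × (9.469×10⁵)² / 39.48 = 1.485×10²⁶ m³.
a = 5.296×10⁸ m = 5.2961×10⁵ km.

r_sync ≈ 5.30×10⁵ km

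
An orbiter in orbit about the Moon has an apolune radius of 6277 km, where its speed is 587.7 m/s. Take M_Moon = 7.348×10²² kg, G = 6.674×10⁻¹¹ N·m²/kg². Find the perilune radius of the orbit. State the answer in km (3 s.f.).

μ = GM = 6.674×10⁻¹¹ × 7.348×10²² = 4.904×10¹² m³/s².
r_a = 6.277×10⁶ m.
Specific energy ε = v²/2 − μ/r = -6.086×10⁵ J/kg, so a = −μ/(2ε) = 4.029×10⁶ m.
The apsides satisfy r_p + r_a = 2a, so the perilune radius is 2a − r_a = 1.781×10⁶ m = 1781.2 km.

perilune radius ≈ 1780 km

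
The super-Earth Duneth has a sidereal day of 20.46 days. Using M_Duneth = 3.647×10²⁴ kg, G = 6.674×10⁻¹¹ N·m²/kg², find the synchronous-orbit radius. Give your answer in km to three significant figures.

μ = GM = 6.674×10⁻¹¹ × 3.647×10²⁴ = 2.434×10¹⁴ m³/s².
T = 20.46 days = 1.768×10⁶ s.
A synchronous orbit has period T, so by Kepler's third law a = (μT²/4π²)^(1/3).
μT²/4π² = 2.434×10¹⁴ × (1.768×10⁶)² / 39.48 = 1.927×10²⁵ m³.
a = 2.681×10⁸ m = 2.6808×10⁵ km.

r_sync ≈ 2.68×10⁵ km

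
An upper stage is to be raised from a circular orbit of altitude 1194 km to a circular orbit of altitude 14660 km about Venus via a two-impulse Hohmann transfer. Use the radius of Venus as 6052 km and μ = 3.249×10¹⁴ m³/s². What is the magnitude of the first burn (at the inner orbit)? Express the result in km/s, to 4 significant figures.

r₁ = 6052 + 1194 = 7246.0 km = 7.2460×10⁶ m.
r₂ = 6052 + 14660 = 20712 km = 2.0712×10⁷ m.
Transfer ellipse a_t = (r₁ + r₂)/2 = 1.398×10⁷ m.
At r₁: circular v_c1 = √(μ/r₁) = 6696 m/s; transfer-periapsis v_p = √[μ(2/r₁ − 1/a_t)] = 8151 m/s.
Δv₁ = v_p − v_c1 = 1455 m/s.
= 1.455 km/s.

Δv ≈ 1.455 km/s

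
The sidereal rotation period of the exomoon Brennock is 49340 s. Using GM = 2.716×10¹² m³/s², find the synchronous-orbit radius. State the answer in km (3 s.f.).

A synchronous orbit has period T, so by Kepler's third law a = (μT²/4π²)^(1/3).
μT²/4π² = 2.716×10¹² × (4.934×10⁴)² / 39.48 = 1.675×10²⁰ m³.
a = 5.512×10⁶ m = 5512.2 km.

r_sync ≈ 5510 km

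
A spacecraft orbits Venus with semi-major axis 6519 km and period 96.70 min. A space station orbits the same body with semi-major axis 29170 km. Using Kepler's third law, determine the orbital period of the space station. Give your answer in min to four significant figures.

T₂ ≈ 915.3 min

Kepler's third law: T² ∝ a³, so T₂ = T₁ (a₂/a₁)^(3/2).
a₂/a₁ = 4.475, (a₂/a₁)^(3/2) = 9.465.
T₂ = 96.70 × 9.465 = 915.3 min.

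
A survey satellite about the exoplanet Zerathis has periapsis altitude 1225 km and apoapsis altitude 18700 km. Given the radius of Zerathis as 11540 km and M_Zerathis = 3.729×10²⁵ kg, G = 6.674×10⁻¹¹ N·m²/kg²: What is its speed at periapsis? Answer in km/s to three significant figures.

v ≈ 16.6 km/s

μ = GM = 6.674×10⁻¹¹ × 3.729×10²⁵ = 2.489×10¹⁵ m³/s².
r_p = 11540 + 1225 = 12765 km = 1.2765×10⁷ m.
r_a = 11540 + 18700 = 30240 km = 3.0240×10⁷ m.
Semi-major axis a = (r_p + r_a)/2 = 21502 km = 2.150×10⁷ m.
Vis-viva: v² = μ(2/r − 1/a) = 2.489×10¹⁵ × (1.567×10⁻⁷ − 4.651×10⁻⁸) = 2.742×10⁸ m²/s².
v = 16560 m/s = 16.56 km/s.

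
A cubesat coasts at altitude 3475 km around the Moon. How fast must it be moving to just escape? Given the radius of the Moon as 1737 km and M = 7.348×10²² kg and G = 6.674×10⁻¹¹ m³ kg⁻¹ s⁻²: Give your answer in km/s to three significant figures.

μ = GM = 6.674×10⁻¹¹ × 7.348×10²² = 4.904×10¹² m³/s².
r = 1737 + 3475 = 5212.0 km = 5.2120×10⁶ m.
Escape speed v_esc = √(2μ/r) = √(2 × 4.904×10¹² / 5.212×10⁶) = √(1.882×10⁶) = 1372 m/s.
= 1.372 km/s.

v_esc ≈ 1.37 km/s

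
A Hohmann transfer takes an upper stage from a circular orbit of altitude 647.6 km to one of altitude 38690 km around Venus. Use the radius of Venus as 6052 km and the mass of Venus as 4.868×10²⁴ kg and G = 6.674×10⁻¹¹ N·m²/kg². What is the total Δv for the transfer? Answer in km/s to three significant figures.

Δv_total ≈ 3.54 km/s

μ = GM = 6.674×10⁻¹¹ × 4.868×10²⁴ = 3.249×10¹⁴ m³/s².
r₁ = 6052 + 647.6 = 6699.6 km = 6.6996×10⁶ m.
r₂ = 6052 + 38690 = 44742 km = 4.4742×10⁷ m.
Transfer ellipse a_t = (r₁ + r₂)/2 = 2.572×10⁷ m.
At r₁: circular v_c1 = √(μ/r₁) = 6964 m/s; transfer-periapsis v_p = √[μ(2/r₁ − 1/a_t)] = 9185 m/s.
Δv₁ = v_p − v_c1 = 2221 m/s.
At r₂: circular v_c2 = √(μ/r₂) = 2695 m/s; transfer-apoapsis v_a = √[μ(2/r₂ − 1/a_t)] = 1375 m/s.
Δv₂ = v_c2 − v_a = 1319 m/s.
Total Δv = Δv₁ + Δv₂ = 3540 m/s = 3.540 km/s.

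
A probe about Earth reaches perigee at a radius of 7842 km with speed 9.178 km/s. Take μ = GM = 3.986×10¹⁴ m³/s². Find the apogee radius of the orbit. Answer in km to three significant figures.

apogee radius ≈ 37900 km

r_p = 7.842×10⁶ m.
Specific energy ε = v²/2 − μ/r = -8.711×10⁶ J/kg, so a = −μ/(2ε) = 2.288×10⁷ m.
The apsides satisfy r_p + r_a = 2a, so the apogee radius is 2a − r_p = 3.792×10⁷ m = 37916 km.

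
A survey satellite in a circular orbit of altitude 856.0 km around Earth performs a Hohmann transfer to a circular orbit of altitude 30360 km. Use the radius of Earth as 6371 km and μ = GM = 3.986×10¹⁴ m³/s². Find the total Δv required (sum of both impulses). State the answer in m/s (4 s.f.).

Δv_total ≈ 3579 m/s

r₁ = 6371 + 856.0 = 7227.0 km = 7.2270×10⁶ m.
r₂ = 6371 + 30360 = 36731 km = 3.6731×10⁷ m.
Transfer ellipse a_t = (r₁ + r₂)/2 = 2.198×10⁷ m.
At r₁: circular v_c1 = √(μ/r₁) = 7427 m/s; transfer-perigee v_p = √[μ(2/r₁ − 1/a_t)] = 9601 m/s.
Δv₁ = v_p − v_c1 = 2174 m/s.
At r₂: circular v_c2 = √(μ/r₂) = 3294 m/s; transfer-apogee v_a = √[μ(2/r₂ − 1/a_t)] = 1889 m/s.
Δv₂ = v_c2 − v_a = 1405 m/s.
Total Δv = Δv₁ + Δv₂ = 3579 m/s.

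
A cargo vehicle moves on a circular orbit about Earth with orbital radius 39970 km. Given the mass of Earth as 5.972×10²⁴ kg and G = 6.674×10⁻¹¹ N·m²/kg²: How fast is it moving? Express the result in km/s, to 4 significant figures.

v ≈ 3.158 km/s

μ = GM = 6.674×10⁻¹¹ × 5.972×10²⁴ = 3.986×10¹⁴ m³/s².
r = 39970 km = 3.997×10⁷ m.
For a circular orbit v = √(μ/r) = √(3.986×10¹⁴ / 3.997×10⁷) = √(9.972×10⁶) = 3158 m/s.
That is 3.158 km/s.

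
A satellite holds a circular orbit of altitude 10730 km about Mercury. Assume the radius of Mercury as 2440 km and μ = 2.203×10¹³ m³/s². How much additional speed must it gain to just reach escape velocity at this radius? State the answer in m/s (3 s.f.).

Δv ≈ 536 m/s

r = 2440 + 10730 = 13170 km = 1.3170×10⁷ m.
Circular speed v_c = √(μ/r) = 1293 m/s.
Escape speed v_esc = √(2μ/r) = √2 × v_c = 1829 m/s.
Δv = v_esc − v_c = 535.7 m/s.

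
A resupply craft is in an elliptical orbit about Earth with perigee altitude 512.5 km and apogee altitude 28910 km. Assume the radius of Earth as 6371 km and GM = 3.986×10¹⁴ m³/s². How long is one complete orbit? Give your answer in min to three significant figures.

T ≈ 508 min

r_p = 6371 + 512.5 = 6883.5 km = 6.8835×10⁶ m.
r_a = 6371 + 28910 = 35281 km = 3.5281×10⁷ m.
Semi-major axis a = (r_p + r_a)/2 = (6883.5 + 35281)/2 = 21082 km = 2.108×10⁷ m.
By Kepler's third law T = 2π√(a³/μ) = 2π × 4.848×10³ = 3.046×10⁴ s.
= 507.7 min.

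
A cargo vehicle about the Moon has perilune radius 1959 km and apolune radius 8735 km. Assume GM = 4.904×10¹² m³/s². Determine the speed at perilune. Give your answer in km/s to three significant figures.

v ≈ 2.02 km/s

Semi-major axis a = (r_p + r_a)/2 = 5347.0 km = 5.347×10⁶ m.
Vis-viva: v² = μ(2/r − 1/a) = 4.904×10¹² × (1.021×10⁻⁶ − 1.870×10⁻⁷) = 4.089×10⁶ m²/s².
v = 2022 m/s = 2.022 km/s.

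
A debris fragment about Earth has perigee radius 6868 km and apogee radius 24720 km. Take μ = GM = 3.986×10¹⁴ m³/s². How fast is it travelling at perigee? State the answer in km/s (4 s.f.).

v ≈ 9.531 km/s

Semi-major axis a = (r_p + r_a)/2 = 15794 km = 1.579×10⁷ m.
Vis-viva: v² = μ(2/r − 1/a) = 3.986×10¹⁴ × (2.912×10⁻⁷ − 6.332×10⁻⁸) = 9.084×10⁷ m²/s².
v = 9531 m/s = 9.531 km/s.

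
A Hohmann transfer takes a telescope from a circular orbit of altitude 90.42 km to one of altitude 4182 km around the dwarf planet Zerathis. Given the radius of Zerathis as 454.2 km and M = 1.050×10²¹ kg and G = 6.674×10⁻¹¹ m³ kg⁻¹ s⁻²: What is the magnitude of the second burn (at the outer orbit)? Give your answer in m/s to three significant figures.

μ = GM = 6.674×10⁻¹¹ × 1.050×10²¹ = 7.008×10¹⁰ m³/s².
r₁ = 454.2 + 90.42 = 544.62 km = 5.4462×10⁵ m.
r₂ = 454.2 + 4182 = 4636.2 km = 4.6362×10⁶ m.
Transfer ellipse a_t = (r₁ + r₂)/2 = 2.590×10⁶ m.
At r₁: circular v_c1 = √(μ/r₁) = 358.7 m/s; transfer-periapsis v_p = √[μ(2/r₁ − 1/a_t)] = 479.9 m/s.
At r₂: circular v_c2 = √(μ/r₂) = 122.9 m/s; transfer-apoapsis v_a = √[μ(2/r₂ − 1/a_t)] = 56.37 m/s.
Δv₂ = v_c2 − v_a = 66.57 m/s.

Δv ≈ 66.6 m/s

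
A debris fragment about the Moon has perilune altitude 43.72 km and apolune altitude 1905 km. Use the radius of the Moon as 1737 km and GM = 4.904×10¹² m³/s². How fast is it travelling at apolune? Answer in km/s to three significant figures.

v ≈ 0.94 km/s

r_p = 1737 + 43.72 = 1780.7 km = 1.7807×10⁶ m.
r_a = 1737 + 1905 = 3642.0 km = 3.6420×10⁶ m.
Semi-major axis a = (r_p + r_a)/2 = 2711.4 km = 2.711×10⁶ m.
Vis-viva: v² = μ(2/r − 1/a) = 4.904×10¹² × (5.491×10⁻⁷ − 3.688×10⁻⁷) = 8.843×10⁵ m²/s².
v = 940.4 m/s = 0.9404 km/s.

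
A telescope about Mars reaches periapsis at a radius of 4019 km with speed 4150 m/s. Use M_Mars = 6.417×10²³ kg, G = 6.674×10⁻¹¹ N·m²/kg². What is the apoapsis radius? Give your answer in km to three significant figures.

apoapsis radius ≈ 16900 km

μ = GM = 6.674×10⁻¹¹ × 6.417×10²³ = 4.283×10¹³ m³/s².
r_p = 4.019×10⁶ m.
Specific energy ε = v²/2 − μ/r = -2.045×10⁶ J/kg, so a = −μ/(2ε) = 1.047×10⁷ m.
The apsides satisfy r_p + r_a = 2a, so the apoapsis radius is 2a − r_p = 1.692×10⁷ m = 16924 km.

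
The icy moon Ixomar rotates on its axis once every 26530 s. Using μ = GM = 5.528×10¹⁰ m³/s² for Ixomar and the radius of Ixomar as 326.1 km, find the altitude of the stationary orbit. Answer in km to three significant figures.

A synchronous orbit has period T, so by Kepler's third law a = (μT²/4π²)^(1/3).
μT²/4π² = 5.528×10¹⁰ × (2.653×10⁴)² / 39.48 = 9.856×10¹⁷ m³.
a = 9.952×10⁵ m = 995.16 km.
Altitude h = a − R = 995.16 − 326.1 = 669.06 km.

h_sync ≈ 669 km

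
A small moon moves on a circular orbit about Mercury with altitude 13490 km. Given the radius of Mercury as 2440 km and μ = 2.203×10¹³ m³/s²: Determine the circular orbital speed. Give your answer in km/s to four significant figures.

r = 2440 + 13490 = 15930 km = 1.5930×10⁷ m.
For a circular orbit v = √(μ/r) = √(2.203×10¹³ / 1.593×10⁷) = √(1.383×10⁶) = 1176 m/s.
That is 1.176 km/s.

v ≈ 1.176 km/s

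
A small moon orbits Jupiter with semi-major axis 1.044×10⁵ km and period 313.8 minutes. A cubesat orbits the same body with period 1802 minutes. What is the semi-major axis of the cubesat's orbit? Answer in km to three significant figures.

a₂ ≈ 3.35×10⁵ km

Kepler's third law: a³ ∝ T², so a₂ = a₁ (T₂/T₁)^(2/3).
T₂/T₁ = 5.743, (T₂/T₁)^(2/3) = 3.207.
a₂ = 1.044×10⁵ × 3.207 = 3.348×10⁵ km.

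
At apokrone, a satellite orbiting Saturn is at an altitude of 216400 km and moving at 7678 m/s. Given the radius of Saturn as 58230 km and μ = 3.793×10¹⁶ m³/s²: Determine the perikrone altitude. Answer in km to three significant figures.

perikrone altitude ≈ 16300 km

r_a = 58230 + 216400 = 2.7463×10⁵ km = 2.746×10⁸ m.
Specific energy ε = v²/2 − μ/r = -1.086×10⁸ J/kg, so a = −μ/(2ε) = 1.746×10⁸ m.
The apsides satisfy r_p + r_a = 2a, so the perikrone radius is 2a − r_a = 7.451×10⁷ m = 74514 km.
Perikrone altitude = 74514 − 58230 = 16284 km.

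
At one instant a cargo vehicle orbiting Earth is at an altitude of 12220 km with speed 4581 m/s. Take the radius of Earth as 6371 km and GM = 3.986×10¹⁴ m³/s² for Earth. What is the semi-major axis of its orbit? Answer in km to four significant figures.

a ≈ 18200 km

r = 6371 + 12220 = 18591 km = 1.859×10⁷ m.
Vis-viva rearranged: 1/a = 2/r − v²/μ = 1.076×10⁻⁷ − 5.265×10⁻⁸ = 5.493×10⁻⁸ m⁻¹.
a = 1.820×10⁷ m = 18205 km.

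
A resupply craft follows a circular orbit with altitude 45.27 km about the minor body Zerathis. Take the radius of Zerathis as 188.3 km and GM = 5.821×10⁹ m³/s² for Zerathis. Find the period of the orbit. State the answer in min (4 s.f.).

r = 188.3 + 45.27 = 233.57 km = 2.3357×10⁵ m.
Kepler's third law: T = 2π√(r³/μ) = 2π√((2.336×10⁵)³ / 5.821×10⁹).
r³/μ = 2.189×10⁶ s², so T = 2π × 1.480×10³ = 9.296×10³ s.
Converting: 9.296×10³ s ÷ 60.00 = 154.9 min.

T ≈ 154.9 min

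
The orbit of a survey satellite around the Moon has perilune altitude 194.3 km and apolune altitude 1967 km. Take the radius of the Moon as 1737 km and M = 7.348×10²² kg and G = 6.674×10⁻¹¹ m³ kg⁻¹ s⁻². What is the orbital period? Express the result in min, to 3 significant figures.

μ = GM = 6.674×10⁻¹¹ × 7.348×10²² = 4.904×10¹² m³/s².
r_p = 1737 + 194.3 = 1931.3 km = 1.9313×10⁶ m.
r_a = 1737 + 1967 = 3704.0 km = 3.7040×10⁶ m.
Semi-major axis a = (r_p + r_a)/2 = (1931.3 + 3704.0)/2 = 2817.7 km = 2.818×10⁶ m.
By Kepler's third law T = 2π√(a³/μ) = 2π × 2.136×10³ = 1.342×10⁴ s.
= 223.7 min.

T ≈ 224 min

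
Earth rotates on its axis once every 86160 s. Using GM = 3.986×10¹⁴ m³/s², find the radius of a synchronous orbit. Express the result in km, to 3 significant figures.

r_sync ≈ 42200 km

A synchronous orbit has period T, so by Kepler's third law a = (μT²/4π²)^(1/3).
μT²/4π² = 3.986×10¹⁴ × (8.616×10⁴)² / 39.48 = 7.495×10²² m³.
a = 4.216×10⁷ m = 42163 km.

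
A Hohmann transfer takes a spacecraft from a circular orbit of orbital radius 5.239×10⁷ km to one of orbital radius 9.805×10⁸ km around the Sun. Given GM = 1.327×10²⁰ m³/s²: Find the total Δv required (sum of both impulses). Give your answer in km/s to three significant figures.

Δv_total ≈ 26.9 km/s

r₁ = 5.239×10⁷ km = 5.239×10¹⁰ m.
r₂ = 9.805×10⁸ km = 9.805×10¹¹ m.
Transfer ellipse a_t = (r₁ + r₂)/2 = 5.164×10¹¹ m.
At r₁: circular v_c1 = √(μ/r₁) = 50330 m/s; transfer-perihelion v_p = √[μ(2/r₁ − 1/a_t)] = 69350 m/s.
Δv₁ = v_p − v_c1 = 19020 m/s.
At r₂: circular v_c2 = √(μ/r₂) = 11630 m/s; transfer-aphelion v_a = √[μ(2/r₂ − 1/a_t)] = 3705 m/s.
Δv₂ = v_c2 − v_a = 7928 m/s.
Total Δv = Δv₁ + Δv₂ = 26950 m/s = 26.95 km/s.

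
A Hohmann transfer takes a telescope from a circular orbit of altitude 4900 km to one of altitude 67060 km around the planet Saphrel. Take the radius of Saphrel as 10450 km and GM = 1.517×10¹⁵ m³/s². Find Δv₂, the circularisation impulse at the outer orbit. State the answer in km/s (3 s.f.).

Δv ≈ 1.88 km/s

r₁ = 10450 + 4900 = 15350 km = 1.5350×10⁷ m.
r₂ = 10450 + 67060 = 77510 km = 7.7510×10⁷ m.
Transfer ellipse a_t = (r₁ + r₂)/2 = 4.643×10⁷ m.
At r₁: circular v_c1 = √(μ/r₁) = 9941 m/s; transfer-periapsis v_p = √[μ(2/r₁ − 1/a_t)] = 12840 m/s.
At r₂: circular v_c2 = √(μ/r₂) = 4424 m/s; transfer-apoapsis v_a = √[μ(2/r₂ − 1/a_t)] = 2544 m/s.
Δv₂ = v_c2 − v_a = 1880 m/s.
= 1.880 km/s.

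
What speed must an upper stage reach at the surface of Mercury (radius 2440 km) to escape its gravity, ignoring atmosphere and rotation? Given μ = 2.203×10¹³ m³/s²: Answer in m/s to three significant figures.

v_esc ≈ 4250 m/s

r = R = 2.440×10⁶ m.
Escape speed v_esc = √(2μ/r) = √(2 × 2.203×10¹³ / 2.440×10⁶) = √(1.806×10⁷) = 4249 m/s.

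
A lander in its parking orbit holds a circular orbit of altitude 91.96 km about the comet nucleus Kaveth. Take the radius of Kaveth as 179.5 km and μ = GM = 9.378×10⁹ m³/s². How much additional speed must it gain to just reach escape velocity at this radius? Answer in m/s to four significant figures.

Δv ≈ 76.99 m/s

r = 179.5 + 91.96 = 271.46 km = 2.7146×10⁵ m.
Circular speed v_c = √(μ/r) = 185.9 m/s.
Escape speed v_esc = √(2μ/r) = √2 × v_c = 262.9 m/s.
Δv = v_esc − v_c = 76.99 m/s.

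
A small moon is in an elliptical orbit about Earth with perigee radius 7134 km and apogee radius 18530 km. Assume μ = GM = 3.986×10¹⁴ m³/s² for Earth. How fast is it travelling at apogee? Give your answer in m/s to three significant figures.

v ≈ 3460 m/s

Semi-major axis a = (r_p + r_a)/2 = 12832 km = 1.283×10⁷ m.
Vis-viva: v² = μ(2/r − 1/a) = 3.986×10¹⁴ × (1.079×10⁻⁷ − 7.793×10⁻⁸) = 1.196×10⁷ m²/s².
v = 3458 m/s.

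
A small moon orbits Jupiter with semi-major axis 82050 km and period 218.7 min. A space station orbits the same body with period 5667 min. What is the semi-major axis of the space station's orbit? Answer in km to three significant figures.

Kepler's third law: a³ ∝ T², so a₂ = a₁ (T₂/T₁)^(2/3).
T₂/T₁ = 25.91, (T₂/T₁)^(2/3) = 8.757.
a₂ = 82050 × 8.757 = 7.185×10⁵ km.

a₂ ≈ 7.18×10⁵ km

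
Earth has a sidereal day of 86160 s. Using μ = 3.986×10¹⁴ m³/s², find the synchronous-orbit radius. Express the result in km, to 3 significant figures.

r_sync ≈ 42200 km

A synchronous orbit has period T, so by Kepler's third law a = (μT²/4π²)^(1/3).
μT²/4π² = 3.986×10¹⁴ × (8.616×10⁴)² / 39.48 = 7.495×10²² m³.
a = 4.216×10⁷ m = 42163 km.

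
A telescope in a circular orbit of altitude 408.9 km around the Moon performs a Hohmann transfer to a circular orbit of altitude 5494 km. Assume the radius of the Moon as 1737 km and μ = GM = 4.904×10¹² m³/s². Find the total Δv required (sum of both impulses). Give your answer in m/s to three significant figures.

r₁ = 1737 + 408.9 = 2145.9 km = 2.1459×10⁶ m.
r₂ = 1737 + 5494 = 7231.0 km = 7.2310×10⁶ m.
Transfer ellipse a_t = (r₁ + r₂)/2 = 4.688×10⁶ m.
At r₁: circular v_c1 = √(μ/r₁) = 1512 m/s; transfer-perilune v_p = √[μ(2/r₁ − 1/a_t)] = 1877 m/s.
Δv₁ = v_p − v_c1 = 365.7 m/s.
At r₂: circular v_c2 = √(μ/r₂) = 823.5 m/s; transfer-apolune v_a = √[μ(2/r₂ − 1/a_t)] = 557.1 m/s.
Δv₂ = v_c2 − v_a = 266.4 m/s.
Total Δv = Δv₁ + Δv₂ = 632.1 m/s.

Δv_total ≈ 632 m/s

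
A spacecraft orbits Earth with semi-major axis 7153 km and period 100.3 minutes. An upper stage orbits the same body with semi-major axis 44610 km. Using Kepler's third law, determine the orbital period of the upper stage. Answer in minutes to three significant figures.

T₂ ≈ 1560 minutes

Kepler's third law: T² ∝ a³, so T₂ = T₁ (a₂/a₁)^(3/2).
a₂/a₁ = 6.237, (a₂/a₁)^(3/2) = 15.57.
T₂ = 100.3 × 15.57 = 1562 minutes.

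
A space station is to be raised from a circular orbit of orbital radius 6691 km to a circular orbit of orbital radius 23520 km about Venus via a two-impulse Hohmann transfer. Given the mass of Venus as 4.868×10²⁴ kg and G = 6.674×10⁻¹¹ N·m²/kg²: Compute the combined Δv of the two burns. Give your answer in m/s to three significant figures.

Δv_total ≈ 2970 m/s

μ = GM = 6.674×10⁻¹¹ × 4.868×10²⁴ = 3.249×10¹⁴ m³/s².
r₁ = 6691 km = 6.691×10⁶ m.
r₂ = 23520 km = 2.352×10⁷ m.
Transfer ellipse a_t = (r₁ + r₂)/2 = 1.511×10⁷ m.
At r₁: circular v_c1 = √(μ/r₁) = 6968 m/s; transfer-periapsis v_p = √[μ(2/r₁ − 1/a_t)] = 8695 m/s.
Δv₁ = v_p − v_c1 = 1727 m/s.
At r₂: circular v_c2 = √(μ/r₂) = 3717 m/s; transfer-apoapsis v_a = √[μ(2/r₂ − 1/a_t)] = 2474 m/s.
Δv₂ = v_c2 − v_a = 1243 m/s.
Total Δv = Δv₁ + Δv₂ = 2970 m/s.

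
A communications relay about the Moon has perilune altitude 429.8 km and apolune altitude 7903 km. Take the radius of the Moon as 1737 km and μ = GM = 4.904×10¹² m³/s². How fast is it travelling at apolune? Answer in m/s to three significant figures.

v ≈ 432 m/s

r_p = 1737 + 429.8 = 2166.8 km = 2.1668×10⁶ m.
r_a = 1737 + 7903 = 9640.0 km = 9.6400×10⁶ m.
Semi-major axis a = (r_p + r_a)/2 = 5903.4 km = 5.903×10⁶ m.
Vis-viva: v² = μ(2/r − 1/a) = 4.904×10¹² × (2.075×10⁻⁷ − 1.694×10⁻⁷) = 1.867×10⁵ m²/s².
v = 432.1 m/s.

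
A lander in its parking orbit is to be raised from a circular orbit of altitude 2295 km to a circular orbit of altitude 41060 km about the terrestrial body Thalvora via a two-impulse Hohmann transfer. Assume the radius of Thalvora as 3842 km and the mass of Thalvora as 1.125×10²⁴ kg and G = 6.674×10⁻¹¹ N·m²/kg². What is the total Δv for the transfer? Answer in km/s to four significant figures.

μ = GM = 6.674×10⁻¹¹ × 1.125×10²⁴ = 7.508×10¹³ m³/s².
r₁ = 3842 + 2295 = 6137.0 km = 6.1370×10⁶ m.
r₂ = 3842 + 41060 = 44902 km = 4.4902×10⁷ m.
Transfer ellipse a_t = (r₁ + r₂)/2 = 2.552×10⁷ m.
At r₁: circular v_c1 = √(μ/r₁) = 3498 m/s; transfer-periapsis v_p = √[μ(2/r₁ − 1/a_t)] = 4640 m/s.
Δv₁ = v_p − v_c1 = 1142 m/s.
At r₂: circular v_c2 = √(μ/r₂) = 1293 m/s; transfer-apoapsis v_a = √[μ(2/r₂ − 1/a_t)] = 634.1 m/s.
Δv₂ = v_c2 − v_a = 659.0 m/s.
Total Δv = Δv₁ + Δv₂ = 1801 m/s = 1.801 km/s.

Δv_total ≈ 1.801 km/s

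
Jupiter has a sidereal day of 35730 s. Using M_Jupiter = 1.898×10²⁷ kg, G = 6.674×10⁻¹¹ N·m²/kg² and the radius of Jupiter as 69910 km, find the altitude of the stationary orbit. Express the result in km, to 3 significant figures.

μ = GM = 6.674×10⁻¹¹ × 1.898×10²⁷ = 1.267×10¹⁷ m³/s².
A synchronous orbit has period T, so by Kepler's third law a = (μT²/4π²)^(1/3).
μT²/4π² = 1.267×10¹⁷ × (3.573×10⁴)² / 39.48 = 4.096×10²⁴ m³.
a = 1.600×10⁸ m = 1.6000×10⁵ km.
Altitude h = a − R = 1.6000×10⁵ − 69910 = 90094 km.

h_sync ≈ 90100 km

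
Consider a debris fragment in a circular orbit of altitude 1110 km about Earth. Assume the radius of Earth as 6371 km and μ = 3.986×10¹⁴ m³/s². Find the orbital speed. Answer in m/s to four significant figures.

v ≈ 7299 m/s

r = 6371 + 1110 = 7481.0 km = 7.4810×10⁶ m.
For a circular orbit v = √(μ/r) = √(3.986×10¹⁴ / 7.481×10⁶) = √(5.328×10⁷) = 7299 m/s.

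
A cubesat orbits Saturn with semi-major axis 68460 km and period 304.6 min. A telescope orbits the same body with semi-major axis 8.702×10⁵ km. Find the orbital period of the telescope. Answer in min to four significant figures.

T₂ ≈ 13800 min

Kepler's third law: T² ∝ a³, so T₂ = T₁ (a₂/a₁)^(3/2).
a₂/a₁ = 12.71, (a₂/a₁)^(3/2) = 45.32.
T₂ = 304.6 × 45.32 = 13800 min.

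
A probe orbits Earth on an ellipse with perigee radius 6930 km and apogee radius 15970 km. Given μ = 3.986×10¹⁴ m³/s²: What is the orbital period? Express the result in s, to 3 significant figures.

Semi-major axis a = (r_p + r_a)/2 = (6930.0 + 15970)/2 = 11450 km = 1.145×10⁷ m.
By Kepler's third law T = 2π√(a³/μ) = 2π × 1.941×10³ = 1.219×10⁴ s.

T ≈ 12200 s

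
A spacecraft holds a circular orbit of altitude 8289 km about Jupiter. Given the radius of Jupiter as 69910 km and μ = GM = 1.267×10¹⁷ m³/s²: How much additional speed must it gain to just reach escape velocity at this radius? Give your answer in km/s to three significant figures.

Δv ≈ 16.7 km/s

r = 69910 + 8289 = 78199 km = 7.8199×10⁷ m.
Circular speed v_c = √(μ/r) = 40250 m/s.
Escape speed v_esc = √(2μ/r) = √2 × v_c = 56920 m/s.
Δv = v_esc − v_c = 16670 m/s = 16.67 km/s.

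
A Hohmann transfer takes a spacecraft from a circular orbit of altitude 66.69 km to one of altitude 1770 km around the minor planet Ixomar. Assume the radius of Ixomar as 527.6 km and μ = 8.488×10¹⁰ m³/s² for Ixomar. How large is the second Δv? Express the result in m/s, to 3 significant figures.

r₁ = 527.6 + 66.69 = 594.29 km = 5.9429×10⁵ m.
r₂ = 527.6 + 1770 = 2297.6 km = 2.2976×10⁶ m.
Transfer ellipse a_t = (r₁ + r₂)/2 = 1.446×10⁶ m.
At r₁: circular v_c1 = √(μ/r₁) = 377.9 m/s; transfer-periapsis v_p = √[μ(2/r₁ − 1/a_t)] = 476.4 m/s.
At r₂: circular v_c2 = √(μ/r₂) = 192.2 m/s; transfer-apoapsis v_a = √[μ(2/r₂ − 1/a_t)] = 123.2 m/s.
Δv₂ = v_c2 − v_a = 68.98 m/s.

Δv ≈ 69.0 m/s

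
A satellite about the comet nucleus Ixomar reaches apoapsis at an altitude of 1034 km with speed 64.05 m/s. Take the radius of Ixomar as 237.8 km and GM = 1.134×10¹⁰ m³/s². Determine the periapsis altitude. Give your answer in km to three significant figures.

r_a = 237.8 + 1034 = 1271.8 km = 1.272×10⁶ m.
Specific energy ε = v²/2 − μ/r = -6.865×10³ J/kg, so a = −μ/(2ε) = 8.259×10⁵ m.
The apsides satisfy r_p + r_a = 2a, so the periapsis radius is 2a − r_a = 3.800×10⁵ m = 379.99 km.
Periapsis altitude = 379.99 − 237.8 = 142.19 km.

periapsis altitude ≈ 142 km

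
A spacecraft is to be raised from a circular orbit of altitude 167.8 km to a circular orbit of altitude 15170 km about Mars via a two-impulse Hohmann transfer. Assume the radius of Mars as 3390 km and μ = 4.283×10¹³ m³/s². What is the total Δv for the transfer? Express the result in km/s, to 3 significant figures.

Δv_total ≈ 1.68 km/s

r₁ = 3390 + 167.8 = 3557.8 km = 3.5578×10⁶ m.
r₂ = 3390 + 15170 = 18560 km = 1.8560×10⁷ m.
Transfer ellipse a_t = (r₁ + r₂)/2 = 1.106×10⁷ m.
At r₁: circular v_c1 = √(μ/r₁) = 3470 m/s; transfer-periapsis v_p = √[μ(2/r₁ − 1/a_t)] = 4495 m/s.
Δv₁ = v_p − v_c1 = 1025 m/s.
At r₂: circular v_c2 = √(μ/r₂) = 1519 m/s; transfer-apoapsis v_a = √[μ(2/r₂ − 1/a_t)] = 861.6 m/s.
Δv₂ = v_c2 − v_a = 657.5 m/s.
Total Δv = Δv₁ + Δv₂ = 1683 m/s = 1.683 km/s.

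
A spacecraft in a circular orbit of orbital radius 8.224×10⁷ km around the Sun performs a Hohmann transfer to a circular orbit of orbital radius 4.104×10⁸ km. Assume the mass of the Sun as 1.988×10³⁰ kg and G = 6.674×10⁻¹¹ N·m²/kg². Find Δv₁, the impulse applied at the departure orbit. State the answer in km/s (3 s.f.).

μ = GM = 6.674×10⁻¹¹ × 1.988×10³⁰ = 1.327×10²⁰ m³/s².
r₁ = 8.224×10⁷ km = 8.224×10¹⁰ m.
r₂ = 4.104×10⁸ km = 4.104×10¹¹ m.
Transfer ellipse a_t = (r₁ + r₂)/2 = 2.463×10¹¹ m.
At r₁: circular v_c1 = √(μ/r₁) = 40170 m/s; transfer-perihelion v_p = √[μ(2/r₁ − 1/a_t)] = 51850 m/s.
Δv₁ = v_p − v_c1 = 11680 m/s.
= 11.68 km/s.

Δv ≈ 11.7 km/s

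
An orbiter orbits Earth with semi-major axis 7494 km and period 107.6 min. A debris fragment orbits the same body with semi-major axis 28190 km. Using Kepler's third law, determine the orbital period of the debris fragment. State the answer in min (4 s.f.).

Kepler's third law: T² ∝ a³, so T₂ = T₁ (a₂/a₁)^(3/2).
a₂/a₁ = 3.762, (a₂/a₁)^(3/2) = 7.296.
T₂ = 107.6 × 7.296 = 785.0 min.

T₂ ≈ 785.0 min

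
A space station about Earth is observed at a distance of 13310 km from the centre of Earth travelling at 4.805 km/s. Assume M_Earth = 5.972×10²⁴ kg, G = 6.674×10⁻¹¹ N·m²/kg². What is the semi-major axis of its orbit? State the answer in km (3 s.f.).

a ≈ 10800 km

μ = GM = 6.674×10⁻¹¹ × 5.972×10²⁴ = 3.986×10¹⁴ m³/s².
r = 1.331×10⁷ m.
Specific orbital energy ε = v²/2 − μ/r = (4805)²/2 − 3.986×10¹⁴/1.331×10⁷ = -1.840×10⁷ J/kg.
Since ε = −μ/(2a), a = −μ/(2ε) = 1.083×10⁷ m = 10830 km.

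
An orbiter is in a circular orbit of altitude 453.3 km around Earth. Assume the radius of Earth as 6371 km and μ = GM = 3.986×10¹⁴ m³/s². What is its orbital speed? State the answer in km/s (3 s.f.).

v ≈ 7.64 km/s

r = 6371 + 453.3 = 6824.3 km = 6.8243×10⁶ m.
For a circular orbit v = √(μ/r) = √(3.986×10¹⁴ / 6.824×10⁶) = √(5.841×10⁷) = 7643 m/s.
That is 7.643 km/s.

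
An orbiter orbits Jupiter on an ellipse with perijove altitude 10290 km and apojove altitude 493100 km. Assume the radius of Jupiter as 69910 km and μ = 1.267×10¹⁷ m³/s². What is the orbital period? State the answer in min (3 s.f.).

T ≈ 1700 min

r_p = 69910 + 10290 = 80200 km = 8.0200×10⁷ m.
r_a = 69910 + 493100 = 563010 km = 5.6301×10⁸ m.
Semi-major axis a = (r_p + r_a)/2 = (80200 + 5.6301×10⁵)/2 = 3.2160×10⁵ km = 3.216×10⁸ m.
By Kepler's third law T = 2π√(a³/μ) = 2π × 1.620×10⁴ = 1.018×10⁵ s.
= 1697 min.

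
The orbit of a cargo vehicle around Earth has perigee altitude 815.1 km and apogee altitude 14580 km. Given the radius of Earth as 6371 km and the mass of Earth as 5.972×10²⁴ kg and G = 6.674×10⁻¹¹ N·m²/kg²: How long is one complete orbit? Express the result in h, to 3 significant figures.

T ≈ 4.61 h

μ = GM = 6.674×10⁻¹¹ × 5.972×10²⁴ = 3.986×10¹⁴ m³/s².
r_p = 6371 + 815.1 = 7186.1 km = 7.1861×10⁶ m.
r_a = 6371 + 14580 = 20951 km = 2.0951×10⁷ m.
Semi-major axis a = (r_p + r_a)/2 = (7186.1 + 20951)/2 = 14069 km = 1.407×10⁷ m.
By Kepler's third law T = 2π√(a³/μ) = 2π × 2.643×10³ = 1.661×10⁴ s.
= 4.613 h.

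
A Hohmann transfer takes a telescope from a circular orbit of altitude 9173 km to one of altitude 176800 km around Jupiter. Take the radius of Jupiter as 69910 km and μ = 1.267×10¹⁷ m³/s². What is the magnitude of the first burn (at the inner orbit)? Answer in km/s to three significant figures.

Δv ≈ 9.23 km/s

r₁ = 69910 + 9173 = 79083 km = 7.9083×10⁷ m.
r₂ = 69910 + 176800 = 246710 km = 2.4671×10⁸ m.
Transfer ellipse a_t = (r₁ + r₂)/2 = 1.629×10⁸ m.
At r₁: circular v_c1 = √(μ/r₁) = 40030 m/s; transfer-perijove v_p = √[μ(2/r₁ − 1/a_t)] = 49260 m/s.
Δv₁ = v_p − v_c1 = 9232 m/s.
= 9.232 km/s.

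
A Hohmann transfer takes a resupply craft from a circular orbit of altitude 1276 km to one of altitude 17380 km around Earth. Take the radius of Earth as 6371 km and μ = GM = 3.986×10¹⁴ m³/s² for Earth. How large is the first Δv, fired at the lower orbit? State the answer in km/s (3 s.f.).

r₁ = 6371 + 1276 = 7647.0 km = 7.6470×10⁶ m.
r₂ = 6371 + 17380 = 23751 km = 2.3751×10⁷ m.
Transfer ellipse a_t = (r₁ + r₂)/2 = 1.570×10⁷ m.
At r₁: circular v_c1 = √(μ/r₁) = 7220 m/s; transfer-perigee v_p = √[μ(2/r₁ − 1/a_t)] = 8880 m/s.
Δv₁ = v_p − v_c1 = 1661 m/s.
= 1.661 km/s.

Δv ≈ 1.66 km/s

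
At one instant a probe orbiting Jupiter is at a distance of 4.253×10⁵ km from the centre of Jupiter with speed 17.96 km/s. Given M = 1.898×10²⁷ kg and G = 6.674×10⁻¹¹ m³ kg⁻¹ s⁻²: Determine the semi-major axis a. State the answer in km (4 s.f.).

a ≈ 4.638×10⁵ km

μ = GM = 6.674×10⁻¹¹ × 1.898×10²⁷ = 1.267×10¹⁷ m³/s².
r = 4.253×10⁸ m.
Specific orbital energy ε = v²/2 − μ/r = (17960)²/2 − 1.267×10¹⁷/4.253×10⁸ = -1.366×10⁸ J/kg.
Since ε = −μ/(2a), a = −μ/(2ε) = 4.638×10⁸ m = 4.6379×10⁵ km.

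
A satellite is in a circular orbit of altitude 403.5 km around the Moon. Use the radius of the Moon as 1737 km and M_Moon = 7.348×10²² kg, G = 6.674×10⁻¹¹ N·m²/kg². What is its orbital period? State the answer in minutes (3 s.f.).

T ≈ 148 minutes

μ = GM = 6.674×10⁻¹¹ × 7.348×10²² = 4.904×10¹² m³/s².
r = 1737 + 403.5 = 2140.5 km = 2.1405×10⁶ m.
Kepler's third law: T = 2π√(r³/μ) = 2π√((2.140×10⁶)³ / 4.904×10¹²).
r³/μ = 2.000×10⁶ s², so T = 2π × 1.414×10³ = 8.885×10³ s.
Converting: 8.885×10³ s ÷ 60.00 = 148.1 minutes.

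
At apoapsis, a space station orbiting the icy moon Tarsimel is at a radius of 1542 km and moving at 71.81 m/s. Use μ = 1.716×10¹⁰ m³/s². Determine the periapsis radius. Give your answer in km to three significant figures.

r_a = 1.542×10⁶ m.
Specific energy ε = v²/2 − μ/r = -8.550×10³ J/kg, so a = −μ/(2ε) = 1.004×10⁶ m.
The apsides satisfy r_p + r_a = 2a, so the periapsis radius is 2a − r_a = 4.650×10⁵ m = 465.00 km.

periapsis radius ≈ 465 km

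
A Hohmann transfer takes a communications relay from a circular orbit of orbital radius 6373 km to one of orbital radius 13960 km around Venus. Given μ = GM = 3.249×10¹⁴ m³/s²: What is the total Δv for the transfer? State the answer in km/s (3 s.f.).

r₁ = 6373 km = 6.373×10⁶ m.
r₂ = 13960 km = 1.396×10⁷ m.
Transfer ellipse a_t = (r₁ + r₂)/2 = 1.017×10⁷ m.
At r₁: circular v_c1 = √(μ/r₁) = 7140 m/s; transfer-periapsis v_p = √[μ(2/r₁ − 1/a_t)] = 8367 m/s.
Δv₁ = v_p − v_c1 = 1227 m/s.
At r₂: circular v_c2 = √(μ/r₂) = 4824 m/s; transfer-apoapsis v_a = √[μ(2/r₂ − 1/a_t)] = 3820 m/s.
Δv₂ = v_c2 − v_a = 1005 m/s.
Total Δv = Δv₁ + Δv₂ = 2231 m/s = 2.231 km/s.

Δv_total ≈ 2.23 km/s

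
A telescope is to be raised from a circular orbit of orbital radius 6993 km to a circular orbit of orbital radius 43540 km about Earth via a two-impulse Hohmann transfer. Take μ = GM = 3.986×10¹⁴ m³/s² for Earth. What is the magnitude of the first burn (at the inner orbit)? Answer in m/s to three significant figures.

Δv ≈ 2360 m/s

r₁ = 6993 km = 6.993×10⁶ m.
r₂ = 43540 km = 4.354×10⁷ m.
Transfer ellipse a_t = (r₁ + r₂)/2 = 2.527×10⁷ m.
At r₁: circular v_c1 = √(μ/r₁) = 7550 m/s; transfer-perigee v_p = √[μ(2/r₁ − 1/a_t)] = 9911 m/s.
Δv₁ = v_p − v_c1 = 2361 m/s.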